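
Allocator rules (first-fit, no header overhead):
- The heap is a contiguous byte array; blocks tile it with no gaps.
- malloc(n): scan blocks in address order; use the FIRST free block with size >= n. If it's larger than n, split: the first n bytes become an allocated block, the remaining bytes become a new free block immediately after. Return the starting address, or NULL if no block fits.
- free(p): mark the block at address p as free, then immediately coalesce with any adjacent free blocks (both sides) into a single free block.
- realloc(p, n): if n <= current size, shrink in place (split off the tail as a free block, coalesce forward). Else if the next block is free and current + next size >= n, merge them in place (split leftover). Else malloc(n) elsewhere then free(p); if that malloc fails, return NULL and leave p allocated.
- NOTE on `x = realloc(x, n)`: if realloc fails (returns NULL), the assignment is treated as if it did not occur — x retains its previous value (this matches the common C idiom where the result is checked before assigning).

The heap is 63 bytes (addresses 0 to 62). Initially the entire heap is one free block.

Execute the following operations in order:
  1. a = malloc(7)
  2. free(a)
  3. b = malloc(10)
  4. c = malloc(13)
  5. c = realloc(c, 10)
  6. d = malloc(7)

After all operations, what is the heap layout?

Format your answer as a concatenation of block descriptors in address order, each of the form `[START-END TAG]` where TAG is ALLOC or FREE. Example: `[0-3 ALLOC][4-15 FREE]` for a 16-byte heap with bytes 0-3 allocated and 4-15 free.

Answer: [0-9 ALLOC][10-19 ALLOC][20-26 ALLOC][27-62 FREE]

Derivation:
Op 1: a = malloc(7) -> a = 0; heap: [0-6 ALLOC][7-62 FREE]
Op 2: free(a) -> (freed a); heap: [0-62 FREE]
Op 3: b = malloc(10) -> b = 0; heap: [0-9 ALLOC][10-62 FREE]
Op 4: c = malloc(13) -> c = 10; heap: [0-9 ALLOC][10-22 ALLOC][23-62 FREE]
Op 5: c = realloc(c, 10) -> c = 10; heap: [0-9 ALLOC][10-19 ALLOC][20-62 FREE]
Op 6: d = malloc(7) -> d = 20; heap: [0-9 ALLOC][10-19 ALLOC][20-26 ALLOC][27-62 FREE]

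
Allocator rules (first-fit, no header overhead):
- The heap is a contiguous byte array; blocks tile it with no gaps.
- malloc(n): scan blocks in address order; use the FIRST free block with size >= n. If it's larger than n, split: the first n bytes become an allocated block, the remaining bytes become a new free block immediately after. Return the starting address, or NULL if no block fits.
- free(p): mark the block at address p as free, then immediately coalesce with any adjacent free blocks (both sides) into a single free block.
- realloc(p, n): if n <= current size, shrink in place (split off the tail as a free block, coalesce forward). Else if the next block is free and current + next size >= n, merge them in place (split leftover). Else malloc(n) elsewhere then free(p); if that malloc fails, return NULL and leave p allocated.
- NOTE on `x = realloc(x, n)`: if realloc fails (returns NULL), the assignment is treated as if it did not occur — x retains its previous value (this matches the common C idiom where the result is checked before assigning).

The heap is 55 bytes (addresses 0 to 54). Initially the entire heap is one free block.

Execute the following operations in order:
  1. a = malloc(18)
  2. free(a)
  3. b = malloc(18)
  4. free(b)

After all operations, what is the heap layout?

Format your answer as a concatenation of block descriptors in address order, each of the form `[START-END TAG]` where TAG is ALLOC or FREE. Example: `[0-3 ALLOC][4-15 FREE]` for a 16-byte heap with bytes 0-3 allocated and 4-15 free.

Answer: [0-54 FREE]

Derivation:
Op 1: a = malloc(18) -> a = 0; heap: [0-17 ALLOC][18-54 FREE]
Op 2: free(a) -> (freed a); heap: [0-54 FREE]
Op 3: b = malloc(18) -> b = 0; heap: [0-17 ALLOC][18-54 FREE]
Op 4: free(b) -> (freed b); heap: [0-54 FREE]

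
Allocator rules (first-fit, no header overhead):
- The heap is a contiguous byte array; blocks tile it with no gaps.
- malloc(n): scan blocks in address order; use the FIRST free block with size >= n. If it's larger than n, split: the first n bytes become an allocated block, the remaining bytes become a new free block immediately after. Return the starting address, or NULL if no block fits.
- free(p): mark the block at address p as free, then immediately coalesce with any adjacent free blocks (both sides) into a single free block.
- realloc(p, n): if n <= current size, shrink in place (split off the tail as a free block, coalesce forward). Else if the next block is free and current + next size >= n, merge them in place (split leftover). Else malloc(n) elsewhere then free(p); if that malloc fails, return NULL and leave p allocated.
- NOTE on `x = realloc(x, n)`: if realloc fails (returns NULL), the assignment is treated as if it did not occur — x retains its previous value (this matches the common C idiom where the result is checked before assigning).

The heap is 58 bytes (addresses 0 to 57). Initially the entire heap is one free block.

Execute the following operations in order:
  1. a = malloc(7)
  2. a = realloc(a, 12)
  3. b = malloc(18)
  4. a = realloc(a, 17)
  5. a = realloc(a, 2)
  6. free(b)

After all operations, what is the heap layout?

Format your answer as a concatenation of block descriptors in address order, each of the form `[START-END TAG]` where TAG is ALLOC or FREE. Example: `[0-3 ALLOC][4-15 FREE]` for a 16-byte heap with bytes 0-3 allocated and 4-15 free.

Answer: [0-29 FREE][30-31 ALLOC][32-57 FREE]

Derivation:
Op 1: a = malloc(7) -> a = 0; heap: [0-6 ALLOC][7-57 FREE]
Op 2: a = realloc(a, 12) -> a = 0; heap: [0-11 ALLOC][12-57 FREE]
Op 3: b = malloc(18) -> b = 12; heap: [0-11 ALLOC][12-29 ALLOC][30-57 FREE]
Op 4: a = realloc(a, 17) -> a = 30; heap: [0-11 FREE][12-29 ALLOC][30-46 ALLOC][47-57 FREE]
Op 5: a = realloc(a, 2) -> a = 30; heap: [0-11 FREE][12-29 ALLOC][30-31 ALLOC][32-57 FREE]
Op 6: free(b) -> (freed b); heap: [0-29 FREE][30-31 ALLOC][32-57 FREE]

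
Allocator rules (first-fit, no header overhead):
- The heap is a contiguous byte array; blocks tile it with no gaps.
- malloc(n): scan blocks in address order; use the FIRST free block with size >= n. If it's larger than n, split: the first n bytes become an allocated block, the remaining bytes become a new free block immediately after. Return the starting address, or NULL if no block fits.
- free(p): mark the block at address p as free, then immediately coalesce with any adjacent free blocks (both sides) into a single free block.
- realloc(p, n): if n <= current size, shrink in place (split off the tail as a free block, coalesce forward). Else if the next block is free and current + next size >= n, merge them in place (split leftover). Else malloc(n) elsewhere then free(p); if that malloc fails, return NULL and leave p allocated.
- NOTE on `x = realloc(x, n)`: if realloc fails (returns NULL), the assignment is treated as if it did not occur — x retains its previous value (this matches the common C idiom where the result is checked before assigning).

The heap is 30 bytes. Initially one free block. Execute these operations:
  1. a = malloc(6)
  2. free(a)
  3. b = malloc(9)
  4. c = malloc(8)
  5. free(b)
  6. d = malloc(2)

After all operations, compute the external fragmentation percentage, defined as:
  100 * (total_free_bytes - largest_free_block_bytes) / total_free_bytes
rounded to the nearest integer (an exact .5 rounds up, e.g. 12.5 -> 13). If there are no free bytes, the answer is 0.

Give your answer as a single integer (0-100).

Op 1: a = malloc(6) -> a = 0; heap: [0-5 ALLOC][6-29 FREE]
Op 2: free(a) -> (freed a); heap: [0-29 FREE]
Op 3: b = malloc(9) -> b = 0; heap: [0-8 ALLOC][9-29 FREE]
Op 4: c = malloc(8) -> c = 9; heap: [0-8 ALLOC][9-16 ALLOC][17-29 FREE]
Op 5: free(b) -> (freed b); heap: [0-8 FREE][9-16 ALLOC][17-29 FREE]
Op 6: d = malloc(2) -> d = 0; heap: [0-1 ALLOC][2-8 FREE][9-16 ALLOC][17-29 FREE]
Free blocks: [7 13] total_free=20 largest=13 -> 100*(20-13)/20 = 700/20 = 35

Answer: 35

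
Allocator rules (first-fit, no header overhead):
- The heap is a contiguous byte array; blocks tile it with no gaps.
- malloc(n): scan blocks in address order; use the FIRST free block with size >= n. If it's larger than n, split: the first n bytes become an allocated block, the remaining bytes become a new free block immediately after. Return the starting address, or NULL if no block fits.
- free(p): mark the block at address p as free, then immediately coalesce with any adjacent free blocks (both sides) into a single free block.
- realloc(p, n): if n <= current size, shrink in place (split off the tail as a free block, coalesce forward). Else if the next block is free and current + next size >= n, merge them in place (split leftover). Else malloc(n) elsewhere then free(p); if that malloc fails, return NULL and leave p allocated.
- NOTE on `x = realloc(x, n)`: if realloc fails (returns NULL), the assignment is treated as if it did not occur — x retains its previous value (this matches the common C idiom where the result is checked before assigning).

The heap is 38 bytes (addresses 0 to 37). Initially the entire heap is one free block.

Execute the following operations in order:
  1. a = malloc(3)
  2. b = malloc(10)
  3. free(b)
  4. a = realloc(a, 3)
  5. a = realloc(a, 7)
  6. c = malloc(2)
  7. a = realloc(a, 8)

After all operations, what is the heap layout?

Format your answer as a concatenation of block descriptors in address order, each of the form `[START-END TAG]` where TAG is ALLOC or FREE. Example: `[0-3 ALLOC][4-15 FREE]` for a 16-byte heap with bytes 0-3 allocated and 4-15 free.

Answer: [0-6 FREE][7-8 ALLOC][9-16 ALLOC][17-37 FREE]

Derivation:
Op 1: a = malloc(3) -> a = 0; heap: [0-2 ALLOC][3-37 FREE]
Op 2: b = malloc(10) -> b = 3; heap: [0-2 ALLOC][3-12 ALLOC][13-37 FREE]
Op 3: free(b) -> (freed b); heap: [0-2 ALLOC][3-37 FREE]
Op 4: a = realloc(a, 3) -> a = 0; heap: [0-2 ALLOC][3-37 FREE]
Op 5: a = realloc(a, 7) -> a = 0; heap: [0-6 ALLOC][7-37 FREE]
Op 6: c = malloc(2) -> c = 7; heap: [0-6 ALLOC][7-8 ALLOC][9-37 FREE]
Op 7: a = realloc(a, 8) -> a = 9; heap: [0-6 FREE][7-8 ALLOC][9-16 ALLOC][17-37 FREE]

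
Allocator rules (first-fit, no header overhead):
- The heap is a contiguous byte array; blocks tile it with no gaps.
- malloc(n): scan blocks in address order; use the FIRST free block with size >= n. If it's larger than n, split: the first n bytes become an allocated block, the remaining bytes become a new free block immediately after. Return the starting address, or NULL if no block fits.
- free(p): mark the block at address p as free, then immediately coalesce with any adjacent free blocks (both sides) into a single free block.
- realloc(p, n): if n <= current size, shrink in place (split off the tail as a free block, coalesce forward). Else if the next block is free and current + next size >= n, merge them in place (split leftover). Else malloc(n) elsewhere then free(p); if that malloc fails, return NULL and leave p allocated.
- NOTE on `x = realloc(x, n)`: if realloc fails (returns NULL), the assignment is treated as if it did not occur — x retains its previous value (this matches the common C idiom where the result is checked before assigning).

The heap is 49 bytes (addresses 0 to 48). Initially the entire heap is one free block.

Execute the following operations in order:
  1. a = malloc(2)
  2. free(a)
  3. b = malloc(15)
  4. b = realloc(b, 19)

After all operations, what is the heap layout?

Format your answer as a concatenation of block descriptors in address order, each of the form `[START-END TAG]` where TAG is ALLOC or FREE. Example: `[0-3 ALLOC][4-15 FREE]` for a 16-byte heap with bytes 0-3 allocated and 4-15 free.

Op 1: a = malloc(2) -> a = 0; heap: [0-1 ALLOC][2-48 FREE]
Op 2: free(a) -> (freed a); heap: [0-48 FREE]
Op 3: b = malloc(15) -> b = 0; heap: [0-14 ALLOC][15-48 FREE]
Op 4: b = realloc(b, 19) -> b = 0; heap: [0-18 ALLOC][19-48 FREE]

Answer: [0-18 ALLOC][19-48 FREE]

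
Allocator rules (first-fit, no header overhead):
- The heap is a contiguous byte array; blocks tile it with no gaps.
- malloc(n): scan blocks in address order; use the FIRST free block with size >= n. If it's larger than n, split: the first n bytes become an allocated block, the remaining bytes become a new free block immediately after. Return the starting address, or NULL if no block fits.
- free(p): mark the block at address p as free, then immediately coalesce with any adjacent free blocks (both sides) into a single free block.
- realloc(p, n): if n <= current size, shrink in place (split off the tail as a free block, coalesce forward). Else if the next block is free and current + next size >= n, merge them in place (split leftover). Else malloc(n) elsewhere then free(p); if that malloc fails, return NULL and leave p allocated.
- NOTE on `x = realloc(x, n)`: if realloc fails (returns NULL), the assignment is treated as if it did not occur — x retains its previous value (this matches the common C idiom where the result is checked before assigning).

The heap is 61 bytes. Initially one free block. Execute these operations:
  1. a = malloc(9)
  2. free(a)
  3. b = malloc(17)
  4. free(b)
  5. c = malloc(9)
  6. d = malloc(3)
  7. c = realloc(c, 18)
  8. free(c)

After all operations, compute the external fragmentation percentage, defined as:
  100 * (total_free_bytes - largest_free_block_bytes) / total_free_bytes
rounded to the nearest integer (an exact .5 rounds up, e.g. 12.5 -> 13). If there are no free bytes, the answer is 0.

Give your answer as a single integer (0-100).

Answer: 16

Derivation:
Op 1: a = malloc(9) -> a = 0; heap: [0-8 ALLOC][9-60 FREE]
Op 2: free(a) -> (freed a); heap: [0-60 FREE]
Op 3: b = malloc(17) -> b = 0; heap: [0-16 ALLOC][17-60 FREE]
Op 4: free(b) -> (freed b); heap: [0-60 FREE]
Op 5: c = malloc(9) -> c = 0; heap: [0-8 ALLOC][9-60 FREE]
Op 6: d = malloc(3) -> d = 9; heap: [0-8 ALLOC][9-11 ALLOC][12-60 FREE]
Op 7: c = realloc(c, 18) -> c = 12; heap: [0-8 FREE][9-11 ALLOC][12-29 ALLOC][30-60 FREE]
Op 8: free(c) -> (freed c); heap: [0-8 FREE][9-11 ALLOC][12-60 FREE]
Free blocks: [9 49] total_free=58 largest=49 -> 100*(58-49)/58 = 900/58 ≈ 15.517 -> rounds to 16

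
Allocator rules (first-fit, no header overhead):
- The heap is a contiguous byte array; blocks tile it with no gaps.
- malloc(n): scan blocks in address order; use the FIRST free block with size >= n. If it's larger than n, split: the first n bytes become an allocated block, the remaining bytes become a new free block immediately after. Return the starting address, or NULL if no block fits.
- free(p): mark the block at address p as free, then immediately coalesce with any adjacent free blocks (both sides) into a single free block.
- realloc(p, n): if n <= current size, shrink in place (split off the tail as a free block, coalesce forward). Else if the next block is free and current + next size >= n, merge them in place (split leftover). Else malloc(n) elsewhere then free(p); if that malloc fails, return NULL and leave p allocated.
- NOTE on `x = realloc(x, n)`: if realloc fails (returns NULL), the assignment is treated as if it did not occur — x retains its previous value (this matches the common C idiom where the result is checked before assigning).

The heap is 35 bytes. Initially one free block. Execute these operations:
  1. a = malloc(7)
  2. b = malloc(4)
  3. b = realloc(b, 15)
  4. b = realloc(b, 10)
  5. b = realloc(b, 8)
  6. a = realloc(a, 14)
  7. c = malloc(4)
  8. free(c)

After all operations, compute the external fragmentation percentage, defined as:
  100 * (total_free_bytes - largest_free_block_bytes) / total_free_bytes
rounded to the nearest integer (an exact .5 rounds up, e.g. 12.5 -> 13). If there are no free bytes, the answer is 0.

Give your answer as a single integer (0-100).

Answer: 46

Derivation:
Op 1: a = malloc(7) -> a = 0; heap: [0-6 ALLOC][7-34 FREE]
Op 2: b = malloc(4) -> b = 7; heap: [0-6 ALLOC][7-10 ALLOC][11-34 FREE]
Op 3: b = realloc(b, 15) -> b = 7; heap: [0-6 ALLOC][7-21 ALLOC][22-34 FREE]
Op 4: b = realloc(b, 10) -> b = 7; heap: [0-6 ALLOC][7-16 ALLOC][17-34 FREE]
Op 5: b = realloc(b, 8) -> b = 7; heap: [0-6 ALLOC][7-14 ALLOC][15-34 FREE]
Op 6: a = realloc(a, 14) -> a = 15; heap: [0-6 FREE][7-14 ALLOC][15-28 ALLOC][29-34 FREE]
Op 7: c = malloc(4) -> c = 0; heap: [0-3 ALLOC][4-6 FREE][7-14 ALLOC][15-28 ALLOC][29-34 FREE]
Op 8: free(c) -> (freed c); heap: [0-6 FREE][7-14 ALLOC][15-28 ALLOC][29-34 FREE]
Free blocks: [7 6] total_free=13 largest=7 -> 100*(13-7)/13 = 600/13 ≈ 46.154 -> rounds to 46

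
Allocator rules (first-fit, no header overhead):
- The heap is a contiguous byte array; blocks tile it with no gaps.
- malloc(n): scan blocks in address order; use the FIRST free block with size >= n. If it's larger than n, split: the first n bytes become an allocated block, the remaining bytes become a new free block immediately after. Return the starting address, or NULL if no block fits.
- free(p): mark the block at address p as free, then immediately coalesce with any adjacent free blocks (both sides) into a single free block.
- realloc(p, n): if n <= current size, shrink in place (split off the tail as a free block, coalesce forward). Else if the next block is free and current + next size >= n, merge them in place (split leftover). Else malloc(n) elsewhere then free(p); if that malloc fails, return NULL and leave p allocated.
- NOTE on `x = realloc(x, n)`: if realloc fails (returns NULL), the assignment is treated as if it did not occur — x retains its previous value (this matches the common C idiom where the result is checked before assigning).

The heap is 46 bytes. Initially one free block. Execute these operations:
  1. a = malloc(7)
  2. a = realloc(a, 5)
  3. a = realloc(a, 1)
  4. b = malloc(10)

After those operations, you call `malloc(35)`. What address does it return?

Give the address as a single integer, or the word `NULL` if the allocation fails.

Answer: 11

Derivation:
Op 1: a = malloc(7) -> a = 0; heap: [0-6 ALLOC][7-45 FREE]
Op 2: a = realloc(a, 5) -> a = 0; heap: [0-4 ALLOC][5-45 FREE]
Op 3: a = realloc(a, 1) -> a = 0; heap: [0-0 ALLOC][1-45 FREE]
Op 4: b = malloc(10) -> b = 1; heap: [0-0 ALLOC][1-10 ALLOC][11-45 FREE]
malloc(35): first-fit scan over [0-0 ALLOC][1-10 ALLOC][11-45 FREE] -> 11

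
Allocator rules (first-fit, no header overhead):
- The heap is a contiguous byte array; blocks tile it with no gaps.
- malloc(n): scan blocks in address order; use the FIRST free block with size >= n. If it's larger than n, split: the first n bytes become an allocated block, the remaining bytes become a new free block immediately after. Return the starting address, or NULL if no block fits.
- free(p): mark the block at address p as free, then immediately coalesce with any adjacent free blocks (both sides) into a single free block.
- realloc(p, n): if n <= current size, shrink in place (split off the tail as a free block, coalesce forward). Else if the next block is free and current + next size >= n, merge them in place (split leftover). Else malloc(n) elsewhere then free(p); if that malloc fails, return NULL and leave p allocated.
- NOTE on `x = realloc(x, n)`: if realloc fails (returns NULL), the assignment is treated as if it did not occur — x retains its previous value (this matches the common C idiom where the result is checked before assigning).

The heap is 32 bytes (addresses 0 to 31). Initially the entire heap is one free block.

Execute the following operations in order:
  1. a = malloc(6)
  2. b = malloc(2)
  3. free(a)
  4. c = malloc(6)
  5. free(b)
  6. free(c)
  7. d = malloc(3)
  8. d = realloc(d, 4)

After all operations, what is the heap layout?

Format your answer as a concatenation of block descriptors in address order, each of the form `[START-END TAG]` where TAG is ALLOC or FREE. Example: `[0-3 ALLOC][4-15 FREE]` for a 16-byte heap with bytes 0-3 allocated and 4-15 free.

Answer: [0-3 ALLOC][4-31 FREE]

Derivation:
Op 1: a = malloc(6) -> a = 0; heap: [0-5 ALLOC][6-31 FREE]
Op 2: b = malloc(2) -> b = 6; heap: [0-5 ALLOC][6-7 ALLOC][8-31 FREE]
Op 3: free(a) -> (freed a); heap: [0-5 FREE][6-7 ALLOC][8-31 FREE]
Op 4: c = malloc(6) -> c = 0; heap: [0-5 ALLOC][6-7 ALLOC][8-31 FREE]
Op 5: free(b) -> (freed b); heap: [0-5 ALLOC][6-31 FREE]
Op 6: free(c) -> (freed c); heap: [0-31 FREE]
Op 7: d = malloc(3) -> d = 0; heap: [0-2 ALLOC][3-31 FREE]
Op 8: d = realloc(d, 4) -> d = 0; heap: [0-3 ALLOC][4-31 FREE]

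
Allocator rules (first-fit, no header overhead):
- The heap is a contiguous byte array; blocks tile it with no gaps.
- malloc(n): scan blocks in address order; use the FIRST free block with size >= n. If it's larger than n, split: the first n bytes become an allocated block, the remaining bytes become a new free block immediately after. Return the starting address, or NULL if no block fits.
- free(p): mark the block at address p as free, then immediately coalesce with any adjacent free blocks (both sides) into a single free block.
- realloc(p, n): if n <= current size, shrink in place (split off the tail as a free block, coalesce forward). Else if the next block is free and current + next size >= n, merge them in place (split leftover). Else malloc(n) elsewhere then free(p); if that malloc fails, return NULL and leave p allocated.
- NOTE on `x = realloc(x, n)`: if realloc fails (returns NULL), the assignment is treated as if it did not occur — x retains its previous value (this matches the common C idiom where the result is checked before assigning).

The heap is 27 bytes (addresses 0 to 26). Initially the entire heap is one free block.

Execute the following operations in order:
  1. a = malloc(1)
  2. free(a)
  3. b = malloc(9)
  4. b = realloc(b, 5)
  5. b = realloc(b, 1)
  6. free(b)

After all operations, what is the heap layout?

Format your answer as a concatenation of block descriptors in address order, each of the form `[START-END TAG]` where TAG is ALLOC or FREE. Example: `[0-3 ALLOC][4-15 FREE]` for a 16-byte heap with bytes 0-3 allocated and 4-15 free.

Op 1: a = malloc(1) -> a = 0; heap: [0-0 ALLOC][1-26 FREE]
Op 2: free(a) -> (freed a); heap: [0-26 FREE]
Op 3: b = malloc(9) -> b = 0; heap: [0-8 ALLOC][9-26 FREE]
Op 4: b = realloc(b, 5) -> b = 0; heap: [0-4 ALLOC][5-26 FREE]
Op 5: b = realloc(b, 1) -> b = 0; heap: [0-0 ALLOC][1-26 FREE]
Op 6: free(b) -> (freed b); heap: [0-26 FREE]

Answer: [0-26 FREE]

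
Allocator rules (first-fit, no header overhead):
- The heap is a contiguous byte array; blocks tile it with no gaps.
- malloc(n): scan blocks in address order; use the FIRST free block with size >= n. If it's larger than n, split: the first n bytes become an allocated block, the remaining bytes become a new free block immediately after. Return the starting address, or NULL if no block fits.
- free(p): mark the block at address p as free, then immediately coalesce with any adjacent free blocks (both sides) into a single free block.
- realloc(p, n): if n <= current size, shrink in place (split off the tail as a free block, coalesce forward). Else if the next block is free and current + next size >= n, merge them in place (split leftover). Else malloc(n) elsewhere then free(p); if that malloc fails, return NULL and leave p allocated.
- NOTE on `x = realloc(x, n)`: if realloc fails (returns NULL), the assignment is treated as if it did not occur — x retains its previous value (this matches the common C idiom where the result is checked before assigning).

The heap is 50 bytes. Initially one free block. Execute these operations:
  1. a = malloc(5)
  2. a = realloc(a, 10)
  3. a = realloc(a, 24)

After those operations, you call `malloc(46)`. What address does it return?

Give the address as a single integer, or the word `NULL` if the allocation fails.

Op 1: a = malloc(5) -> a = 0; heap: [0-4 ALLOC][5-49 FREE]
Op 2: a = realloc(a, 10) -> a = 0; heap: [0-9 ALLOC][10-49 FREE]
Op 3: a = realloc(a, 24) -> a = 0; heap: [0-23 ALLOC][24-49 FREE]
malloc(46): first-fit scan over [0-23 ALLOC][24-49 FREE] -> NULL

Answer: NULL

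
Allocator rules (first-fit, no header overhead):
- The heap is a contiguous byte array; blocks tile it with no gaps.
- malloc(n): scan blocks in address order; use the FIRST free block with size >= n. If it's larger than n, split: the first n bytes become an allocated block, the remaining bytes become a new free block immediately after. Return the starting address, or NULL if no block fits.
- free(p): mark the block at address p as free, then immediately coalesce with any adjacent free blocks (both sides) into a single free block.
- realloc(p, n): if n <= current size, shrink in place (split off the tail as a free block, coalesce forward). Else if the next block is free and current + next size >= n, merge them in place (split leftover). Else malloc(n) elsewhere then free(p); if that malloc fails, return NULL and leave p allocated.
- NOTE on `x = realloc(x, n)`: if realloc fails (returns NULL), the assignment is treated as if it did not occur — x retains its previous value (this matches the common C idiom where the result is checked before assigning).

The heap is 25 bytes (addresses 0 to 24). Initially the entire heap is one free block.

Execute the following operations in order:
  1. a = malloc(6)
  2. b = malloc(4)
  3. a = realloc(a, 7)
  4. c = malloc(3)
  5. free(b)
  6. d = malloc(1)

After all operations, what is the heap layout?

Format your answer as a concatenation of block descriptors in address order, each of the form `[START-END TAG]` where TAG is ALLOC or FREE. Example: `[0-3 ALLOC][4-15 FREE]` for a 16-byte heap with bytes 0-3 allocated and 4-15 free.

Answer: [0-2 ALLOC][3-3 ALLOC][4-9 FREE][10-16 ALLOC][17-24 FREE]

Derivation:
Op 1: a = malloc(6) -> a = 0; heap: [0-5 ALLOC][6-24 FREE]
Op 2: b = malloc(4) -> b = 6; heap: [0-5 ALLOC][6-9 ALLOC][10-24 FREE]
Op 3: a = realloc(a, 7) -> a = 10; heap: [0-5 FREE][6-9 ALLOC][10-16 ALLOC][17-24 FREE]
Op 4: c = malloc(3) -> c = 0; heap: [0-2 ALLOC][3-5 FREE][6-9 ALLOC][10-16 ALLOC][17-24 FREE]
Op 5: free(b) -> (freed b); heap: [0-2 ALLOC][3-9 FREE][10-16 ALLOC][17-24 FREE]
Op 6: d = malloc(1) -> d = 3; heap: [0-2 ALLOC][3-3 ALLOC][4-9 FREE][10-16 ALLOC][17-24 FREE]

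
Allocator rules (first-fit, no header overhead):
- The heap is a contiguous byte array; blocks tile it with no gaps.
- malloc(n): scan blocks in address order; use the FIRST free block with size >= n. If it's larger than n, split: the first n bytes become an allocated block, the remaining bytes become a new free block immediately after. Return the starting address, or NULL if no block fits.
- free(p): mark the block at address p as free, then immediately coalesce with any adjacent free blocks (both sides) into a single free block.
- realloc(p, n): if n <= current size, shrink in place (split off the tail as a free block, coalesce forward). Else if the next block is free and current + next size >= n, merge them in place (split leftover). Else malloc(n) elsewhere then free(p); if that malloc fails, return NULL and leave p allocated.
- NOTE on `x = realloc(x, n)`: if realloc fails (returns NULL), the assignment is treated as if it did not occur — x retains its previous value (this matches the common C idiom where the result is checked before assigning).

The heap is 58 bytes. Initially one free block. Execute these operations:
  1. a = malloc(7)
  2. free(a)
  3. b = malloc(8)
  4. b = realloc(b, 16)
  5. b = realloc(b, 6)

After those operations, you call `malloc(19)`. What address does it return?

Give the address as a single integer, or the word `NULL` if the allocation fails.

Op 1: a = malloc(7) -> a = 0; heap: [0-6 ALLOC][7-57 FREE]
Op 2: free(a) -> (freed a); heap: [0-57 FREE]
Op 3: b = malloc(8) -> b = 0; heap: [0-7 ALLOC][8-57 FREE]
Op 4: b = realloc(b, 16) -> b = 0; heap: [0-15 ALLOC][16-57 FREE]
Op 5: b = realloc(b, 6) -> b = 0; heap: [0-5 ALLOC][6-57 FREE]
malloc(19): first-fit scan over [0-5 ALLOC][6-57 FREE] -> 6

Answer: 6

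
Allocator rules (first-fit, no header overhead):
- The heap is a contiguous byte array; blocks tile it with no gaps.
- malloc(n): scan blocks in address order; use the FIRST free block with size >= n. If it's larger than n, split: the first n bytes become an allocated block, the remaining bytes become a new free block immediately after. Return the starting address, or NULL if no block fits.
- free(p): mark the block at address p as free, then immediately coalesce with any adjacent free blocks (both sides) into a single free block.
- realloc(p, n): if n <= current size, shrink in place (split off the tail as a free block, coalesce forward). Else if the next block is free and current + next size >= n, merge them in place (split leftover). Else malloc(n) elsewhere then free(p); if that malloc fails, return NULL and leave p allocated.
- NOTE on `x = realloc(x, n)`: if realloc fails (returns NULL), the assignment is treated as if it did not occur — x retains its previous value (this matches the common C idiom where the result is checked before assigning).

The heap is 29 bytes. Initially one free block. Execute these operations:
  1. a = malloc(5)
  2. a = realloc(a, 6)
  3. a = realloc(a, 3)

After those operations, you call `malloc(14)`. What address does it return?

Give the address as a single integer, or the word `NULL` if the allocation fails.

Answer: 3

Derivation:
Op 1: a = malloc(5) -> a = 0; heap: [0-4 ALLOC][5-28 FREE]
Op 2: a = realloc(a, 6) -> a = 0; heap: [0-5 ALLOC][6-28 FREE]
Op 3: a = realloc(a, 3) -> a = 0; heap: [0-2 ALLOC][3-28 FREE]
malloc(14): first-fit scan over [0-2 ALLOC][3-28 FREE] -> 3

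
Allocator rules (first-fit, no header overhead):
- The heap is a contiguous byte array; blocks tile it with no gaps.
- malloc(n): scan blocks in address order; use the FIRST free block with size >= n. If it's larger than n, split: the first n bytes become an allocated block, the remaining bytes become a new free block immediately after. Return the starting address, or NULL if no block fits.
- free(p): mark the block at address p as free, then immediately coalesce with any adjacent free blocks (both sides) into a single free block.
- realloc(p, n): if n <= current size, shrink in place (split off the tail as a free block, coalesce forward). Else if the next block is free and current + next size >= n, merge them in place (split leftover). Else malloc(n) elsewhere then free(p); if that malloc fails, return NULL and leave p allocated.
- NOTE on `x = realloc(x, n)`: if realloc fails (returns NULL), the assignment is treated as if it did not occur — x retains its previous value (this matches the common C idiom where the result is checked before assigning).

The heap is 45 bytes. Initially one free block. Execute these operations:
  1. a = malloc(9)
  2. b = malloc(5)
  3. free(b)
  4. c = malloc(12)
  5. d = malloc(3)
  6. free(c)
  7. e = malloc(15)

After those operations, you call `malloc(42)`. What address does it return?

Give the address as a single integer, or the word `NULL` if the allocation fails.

Answer: NULL

Derivation:
Op 1: a = malloc(9) -> a = 0; heap: [0-8 ALLOC][9-44 FREE]
Op 2: b = malloc(5) -> b = 9; heap: [0-8 ALLOC][9-13 ALLOC][14-44 FREE]
Op 3: free(b) -> (freed b); heap: [0-8 ALLOC][9-44 FREE]
Op 4: c = malloc(12) -> c = 9; heap: [0-8 ALLOC][9-20 ALLOC][21-44 FREE]
Op 5: d = malloc(3) -> d = 21; heap: [0-8 ALLOC][9-20 ALLOC][21-23 ALLOC][24-44 FREE]
Op 6: free(c) -> (freed c); heap: [0-8 ALLOC][9-20 FREE][21-23 ALLOC][24-44 FREE]
Op 7: e = malloc(15) -> e = 24; heap: [0-8 ALLOC][9-20 FREE][21-23 ALLOC][24-38 ALLOC][39-44 FREE]
malloc(42): first-fit scan over [0-8 ALLOC][9-20 FREE][21-23 ALLOC][24-38 ALLOC][39-44 FREE] -> NULL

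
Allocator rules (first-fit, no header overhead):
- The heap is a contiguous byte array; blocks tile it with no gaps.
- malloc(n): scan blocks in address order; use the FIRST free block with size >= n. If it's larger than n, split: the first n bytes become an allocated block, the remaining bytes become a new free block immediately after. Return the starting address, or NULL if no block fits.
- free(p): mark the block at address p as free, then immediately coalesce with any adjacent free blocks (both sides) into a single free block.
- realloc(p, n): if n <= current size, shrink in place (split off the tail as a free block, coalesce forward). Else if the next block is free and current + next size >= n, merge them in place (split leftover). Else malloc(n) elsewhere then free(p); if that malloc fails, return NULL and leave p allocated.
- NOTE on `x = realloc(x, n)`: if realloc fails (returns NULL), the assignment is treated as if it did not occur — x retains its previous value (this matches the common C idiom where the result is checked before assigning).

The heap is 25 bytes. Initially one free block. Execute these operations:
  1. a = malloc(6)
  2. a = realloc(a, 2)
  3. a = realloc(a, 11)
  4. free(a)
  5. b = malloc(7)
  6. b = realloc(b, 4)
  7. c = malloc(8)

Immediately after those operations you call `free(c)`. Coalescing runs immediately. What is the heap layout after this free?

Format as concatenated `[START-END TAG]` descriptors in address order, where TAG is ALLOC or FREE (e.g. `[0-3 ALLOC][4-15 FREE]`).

Answer: [0-3 ALLOC][4-24 FREE]

Derivation:
Op 1: a = malloc(6) -> a = 0; heap: [0-5 ALLOC][6-24 FREE]
Op 2: a = realloc(a, 2) -> a = 0; heap: [0-1 ALLOC][2-24 FREE]
Op 3: a = realloc(a, 11) -> a = 0; heap: [0-10 ALLOC][11-24 FREE]
Op 4: free(a) -> (freed a); heap: [0-24 FREE]
Op 5: b = malloc(7) -> b = 0; heap: [0-6 ALLOC][7-24 FREE]
Op 6: b = realloc(b, 4) -> b = 0; heap: [0-3 ALLOC][4-24 FREE]
Op 7: c = malloc(8) -> c = 4; heap: [0-3 ALLOC][4-11 ALLOC][12-24 FREE]
free(c): c = 4 -> block [4-11 ALLOC]; mark free, coalesce with adjacent free neighbors -> [0-3 ALLOC][4-24 FREE]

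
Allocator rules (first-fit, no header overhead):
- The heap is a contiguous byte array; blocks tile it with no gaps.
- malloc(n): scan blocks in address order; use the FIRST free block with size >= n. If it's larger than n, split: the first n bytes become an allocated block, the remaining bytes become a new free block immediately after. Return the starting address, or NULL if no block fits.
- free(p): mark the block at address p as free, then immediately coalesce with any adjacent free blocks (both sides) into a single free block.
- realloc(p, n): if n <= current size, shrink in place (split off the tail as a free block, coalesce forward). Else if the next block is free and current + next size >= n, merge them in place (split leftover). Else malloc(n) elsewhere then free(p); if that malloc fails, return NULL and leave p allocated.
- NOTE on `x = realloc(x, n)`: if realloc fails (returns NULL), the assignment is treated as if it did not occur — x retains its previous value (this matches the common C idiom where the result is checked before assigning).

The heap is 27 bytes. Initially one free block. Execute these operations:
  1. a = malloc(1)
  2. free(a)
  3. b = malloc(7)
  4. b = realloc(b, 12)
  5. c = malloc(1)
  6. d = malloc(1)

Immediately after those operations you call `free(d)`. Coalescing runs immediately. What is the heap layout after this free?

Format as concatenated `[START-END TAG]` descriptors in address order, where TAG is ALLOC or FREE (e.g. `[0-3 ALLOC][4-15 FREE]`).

Op 1: a = malloc(1) -> a = 0; heap: [0-0 ALLOC][1-26 FREE]
Op 2: free(a) -> (freed a); heap: [0-26 FREE]
Op 3: b = malloc(7) -> b = 0; heap: [0-6 ALLOC][7-26 FREE]
Op 4: b = realloc(b, 12) -> b = 0; heap: [0-11 ALLOC][12-26 FREE]
Op 5: c = malloc(1) -> c = 12; heap: [0-11 ALLOC][12-12 ALLOC][13-26 FREE]
Op 6: d = malloc(1) -> d = 13; heap: [0-11 ALLOC][12-12 ALLOC][13-13 ALLOC][14-26 FREE]
free(d): d = 13 -> block [13-13 ALLOC]; mark free, coalesce with adjacent free neighbors -> [0-11 ALLOC][12-12 ALLOC][13-26 FREE]

Answer: [0-11 ALLOC][12-12 ALLOC][13-26 FREE]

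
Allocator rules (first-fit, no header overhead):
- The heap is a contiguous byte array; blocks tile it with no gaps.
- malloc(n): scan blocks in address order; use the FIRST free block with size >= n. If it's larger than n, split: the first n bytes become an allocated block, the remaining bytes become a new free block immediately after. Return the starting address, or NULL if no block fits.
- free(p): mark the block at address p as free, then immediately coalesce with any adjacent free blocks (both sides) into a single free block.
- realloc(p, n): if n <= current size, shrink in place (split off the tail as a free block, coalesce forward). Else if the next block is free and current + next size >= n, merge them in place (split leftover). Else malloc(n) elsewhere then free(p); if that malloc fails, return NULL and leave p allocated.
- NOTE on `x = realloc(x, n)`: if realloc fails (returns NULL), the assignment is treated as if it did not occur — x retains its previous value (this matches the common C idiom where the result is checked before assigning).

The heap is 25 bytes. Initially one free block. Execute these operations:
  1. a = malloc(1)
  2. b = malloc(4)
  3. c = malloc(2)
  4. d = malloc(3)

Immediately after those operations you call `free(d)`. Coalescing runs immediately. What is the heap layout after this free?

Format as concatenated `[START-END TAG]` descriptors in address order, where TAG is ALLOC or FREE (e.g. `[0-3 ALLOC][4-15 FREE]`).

Answer: [0-0 ALLOC][1-4 ALLOC][5-6 ALLOC][7-24 FREE]

Derivation:
Op 1: a = malloc(1) -> a = 0; heap: [0-0 ALLOC][1-24 FREE]
Op 2: b = malloc(4) -> b = 1; heap: [0-0 ALLOC][1-4 ALLOC][5-24 FREE]
Op 3: c = malloc(2) -> c = 5; heap: [0-0 ALLOC][1-4 ALLOC][5-6 ALLOC][7-24 FREE]
Op 4: d = malloc(3) -> d = 7; heap: [0-0 ALLOC][1-4 ALLOC][5-6 ALLOC][7-9 ALLOC][10-24 FREE]
free(d): d = 7 -> block [7-9 ALLOC]; mark free, coalesce with adjacent free neighbors -> [0-0 ALLOC][1-4 ALLOC][5-6 ALLOC][7-24 FREE]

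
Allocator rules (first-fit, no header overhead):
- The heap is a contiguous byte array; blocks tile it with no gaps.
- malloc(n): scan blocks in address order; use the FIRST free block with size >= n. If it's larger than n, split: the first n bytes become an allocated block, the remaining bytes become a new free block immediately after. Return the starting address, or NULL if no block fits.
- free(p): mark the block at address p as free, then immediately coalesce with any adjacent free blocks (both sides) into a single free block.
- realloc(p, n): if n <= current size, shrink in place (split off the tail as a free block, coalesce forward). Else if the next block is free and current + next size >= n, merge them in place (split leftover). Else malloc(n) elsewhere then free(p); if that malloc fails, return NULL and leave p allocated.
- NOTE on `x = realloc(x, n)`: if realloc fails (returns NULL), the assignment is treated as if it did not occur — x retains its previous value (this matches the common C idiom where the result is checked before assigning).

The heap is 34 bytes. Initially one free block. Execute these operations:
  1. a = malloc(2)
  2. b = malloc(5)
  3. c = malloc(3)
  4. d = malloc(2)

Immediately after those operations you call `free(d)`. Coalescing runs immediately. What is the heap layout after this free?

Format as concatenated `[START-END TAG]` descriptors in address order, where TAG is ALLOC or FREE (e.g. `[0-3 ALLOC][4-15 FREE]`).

Op 1: a = malloc(2) -> a = 0; heap: [0-1 ALLOC][2-33 FREE]
Op 2: b = malloc(5) -> b = 2; heap: [0-1 ALLOC][2-6 ALLOC][7-33 FREE]
Op 3: c = malloc(3) -> c = 7; heap: [0-1 ALLOC][2-6 ALLOC][7-9 ALLOC][10-33 FREE]
Op 4: d = malloc(2) -> d = 10; heap: [0-1 ALLOC][2-6 ALLOC][7-9 ALLOC][10-11 ALLOC][12-33 FREE]
free(d): d = 10 -> block [10-11 ALLOC]; mark free, coalesce with adjacent free neighbors -> [0-1 ALLOC][2-6 ALLOC][7-9 ALLOC][10-33 FREE]

Answer: [0-1 ALLOC][2-6 ALLOC][7-9 ALLOC][10-33 FREE]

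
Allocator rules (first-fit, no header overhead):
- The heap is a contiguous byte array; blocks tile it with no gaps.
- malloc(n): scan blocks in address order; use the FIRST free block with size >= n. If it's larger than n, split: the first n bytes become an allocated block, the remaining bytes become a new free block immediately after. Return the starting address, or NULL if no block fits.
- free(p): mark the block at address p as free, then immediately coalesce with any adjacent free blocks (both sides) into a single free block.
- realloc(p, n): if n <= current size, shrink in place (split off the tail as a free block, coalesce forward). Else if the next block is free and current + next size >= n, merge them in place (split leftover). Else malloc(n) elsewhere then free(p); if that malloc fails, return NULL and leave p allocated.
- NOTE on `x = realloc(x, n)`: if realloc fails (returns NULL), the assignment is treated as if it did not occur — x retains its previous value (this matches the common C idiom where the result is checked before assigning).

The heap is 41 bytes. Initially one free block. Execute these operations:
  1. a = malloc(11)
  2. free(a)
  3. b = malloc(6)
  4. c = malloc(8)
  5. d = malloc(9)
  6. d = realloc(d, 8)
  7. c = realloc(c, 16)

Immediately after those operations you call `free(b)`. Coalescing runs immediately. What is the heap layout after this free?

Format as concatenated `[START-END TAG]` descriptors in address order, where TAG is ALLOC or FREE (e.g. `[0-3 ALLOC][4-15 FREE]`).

Op 1: a = malloc(11) -> a = 0; heap: [0-10 ALLOC][11-40 FREE]
Op 2: free(a) -> (freed a); heap: [0-40 FREE]
Op 3: b = malloc(6) -> b = 0; heap: [0-5 ALLOC][6-40 FREE]
Op 4: c = malloc(8) -> c = 6; heap: [0-5 ALLOC][6-13 ALLOC][14-40 FREE]
Op 5: d = malloc(9) -> d = 14; heap: [0-5 ALLOC][6-13 ALLOC][14-22 ALLOC][23-40 FREE]
Op 6: d = realloc(d, 8) -> d = 14; heap: [0-5 ALLOC][6-13 ALLOC][14-21 ALLOC][22-40 FREE]
Op 7: c = realloc(c, 16) -> c = 22; heap: [0-5 ALLOC][6-13 FREE][14-21 ALLOC][22-37 ALLOC][38-40 FREE]
free(b): b = 0 -> block [0-5 ALLOC]; mark free, coalesce with adjacent free neighbors -> [0-13 FREE][14-21 ALLOC][22-37 ALLOC][38-40 FREE]

Answer: [0-13 FREE][14-21 ALLOC][22-37 ALLOC][38-40 FREE]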